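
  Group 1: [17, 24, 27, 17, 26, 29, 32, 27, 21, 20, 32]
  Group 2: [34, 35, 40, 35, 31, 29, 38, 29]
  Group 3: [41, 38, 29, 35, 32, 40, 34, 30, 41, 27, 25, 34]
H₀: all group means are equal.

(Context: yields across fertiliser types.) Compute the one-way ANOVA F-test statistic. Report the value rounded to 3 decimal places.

Group means [24.73, 33.88, 33.83], grand mean 30.613
SSB = Σnᵢ(x̄ᵢ−x̄)² = 590.631; SSW = ΣΣ(x−x̄ᵢ)² = 730.723
MSB = 590.631/2 = 295.3157; MSW = 730.723/28 = 26.0973
F = MSB/MSW = 11.3160
df = (2, 28)

test statistic = 11.316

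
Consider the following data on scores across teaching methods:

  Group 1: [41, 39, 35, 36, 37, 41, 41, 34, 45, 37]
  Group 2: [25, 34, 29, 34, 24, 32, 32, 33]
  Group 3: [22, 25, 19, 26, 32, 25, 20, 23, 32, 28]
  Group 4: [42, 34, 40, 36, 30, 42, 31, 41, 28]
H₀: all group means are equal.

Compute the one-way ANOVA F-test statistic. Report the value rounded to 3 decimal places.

test statistic = 18.128

Group means [38.60, 30.38, 25.20, 36.00], grand mean 32.568
SSB = Σnᵢ(x̄ᵢ−x̄)² = 1051.206; SSW = ΣΣ(x−x̄ᵢ)² = 637.875
MSB = 1051.206/3 = 350.4020; MSW = 637.875/33 = 19.3295
F = MSB/MSW = 18.1278
df = (3, 33)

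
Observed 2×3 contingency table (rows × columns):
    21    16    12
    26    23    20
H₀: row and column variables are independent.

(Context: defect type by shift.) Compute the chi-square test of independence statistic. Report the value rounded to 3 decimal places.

Row totals [49, 69], col totals [47, 39, 32], n=118
χ² = (21−19.52)²/19.52 + (16−16.19)²/16.19 + (12−13.29)²/13.29 + (26−27.48)²/27.48 + (23−22.81)²/22.81 + (20−18.71)²/18.71 = 0.4103
df = 2

test statistic = 0.410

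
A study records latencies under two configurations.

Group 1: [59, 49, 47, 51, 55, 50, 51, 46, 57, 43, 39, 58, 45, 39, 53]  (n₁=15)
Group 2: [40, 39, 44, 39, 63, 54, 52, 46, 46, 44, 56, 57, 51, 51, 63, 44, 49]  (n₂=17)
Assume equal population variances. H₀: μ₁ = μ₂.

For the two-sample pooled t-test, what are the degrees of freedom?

df = n₁ + n₂ − 2 = 15 + 17 − 2 = 30

degrees of freedom = 30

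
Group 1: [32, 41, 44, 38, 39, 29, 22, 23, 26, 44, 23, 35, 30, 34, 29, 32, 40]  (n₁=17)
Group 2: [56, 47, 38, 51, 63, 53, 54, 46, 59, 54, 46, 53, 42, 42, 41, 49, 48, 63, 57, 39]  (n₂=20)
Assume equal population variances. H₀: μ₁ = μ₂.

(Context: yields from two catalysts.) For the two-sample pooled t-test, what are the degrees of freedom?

degrees of freedom = 35

df = n₁ + n₂ − 2 = 17 + 20 − 2 = 35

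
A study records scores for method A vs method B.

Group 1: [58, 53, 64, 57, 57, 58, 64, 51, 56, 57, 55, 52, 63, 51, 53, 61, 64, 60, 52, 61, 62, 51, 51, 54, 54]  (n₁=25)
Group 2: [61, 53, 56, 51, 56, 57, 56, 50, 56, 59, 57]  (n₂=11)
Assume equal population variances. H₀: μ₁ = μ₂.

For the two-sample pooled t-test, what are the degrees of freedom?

degrees of freedom = 34

df = n₁ + n₂ − 2 = 25 + 11 − 2 = 34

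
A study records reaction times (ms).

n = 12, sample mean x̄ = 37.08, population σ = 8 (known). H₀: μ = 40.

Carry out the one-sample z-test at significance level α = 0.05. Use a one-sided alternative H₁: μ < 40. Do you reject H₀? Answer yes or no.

reject H₀: no

SE = σ/√n = 8/√12 = 2.3094
z = (x̄−μ₀)/SE = (37.08−40)/2.3094 = -1.2644
p-value (one-sided, H₁ less) = 0.10304
At α=0.05: p ≥ α → fail to reject H₀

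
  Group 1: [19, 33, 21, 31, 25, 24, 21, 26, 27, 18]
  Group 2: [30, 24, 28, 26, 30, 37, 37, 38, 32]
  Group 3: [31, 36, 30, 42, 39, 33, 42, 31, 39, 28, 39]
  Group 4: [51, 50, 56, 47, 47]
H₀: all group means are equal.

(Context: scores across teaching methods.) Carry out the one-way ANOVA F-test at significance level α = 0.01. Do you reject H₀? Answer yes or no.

Group means [24.50, 31.33, 35.45, 50.20], grand mean 33.371
SSB = Σnᵢ(x̄ᵢ−x̄)² = 2288.144; SSW = ΣΣ(x−x̄ᵢ)² = 736.027
MSB = 2288.144/3 = 762.7147; MSW = 736.027/31 = 23.7428
F = MSB/MSW = 32.1240
df = (3, 31)
p-value (upper-tail) = 0.00000
At α=0.01: p < α → reject H₀

reject H₀: yes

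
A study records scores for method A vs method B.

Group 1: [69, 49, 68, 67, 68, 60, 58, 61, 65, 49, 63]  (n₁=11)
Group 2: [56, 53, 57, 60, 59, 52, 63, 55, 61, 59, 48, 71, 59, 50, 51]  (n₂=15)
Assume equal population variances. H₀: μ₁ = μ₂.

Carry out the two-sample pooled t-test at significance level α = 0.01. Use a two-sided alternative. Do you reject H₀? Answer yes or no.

x̄₁=61.545, s₁=7.160, n₁=11
x̄₂=56.933, s₂=5.861, n₂=15
s_p² = [10·7.160² + 14·5.861²]/24 = 41.4025
SE = √(s_p²·(1/11+1/15)) = 2.5542
t = (61.545−56.933)/2.5542 = 1.8057
df = 24
p-value (two-sided) = 0.08353
At α=0.01: p ≥ α → fail to reject H₀

reject H₀: no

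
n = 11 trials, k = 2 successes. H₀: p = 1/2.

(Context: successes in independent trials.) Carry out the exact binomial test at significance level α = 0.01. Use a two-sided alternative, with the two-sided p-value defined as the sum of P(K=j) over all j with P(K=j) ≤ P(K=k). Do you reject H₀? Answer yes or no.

Exact binomial: n=11, k=2, p₀=1/2=0.5000
P(X=j) = C(n,j)·p₀^j·(1−p₀)^(n−j); p = Σ P(X=j) over j with P(X=j) ≤ P(X=2)
p-value (two-sided) = 0.06543
At α=0.01: p ≥ α → fail to reject H₀

reject H₀: no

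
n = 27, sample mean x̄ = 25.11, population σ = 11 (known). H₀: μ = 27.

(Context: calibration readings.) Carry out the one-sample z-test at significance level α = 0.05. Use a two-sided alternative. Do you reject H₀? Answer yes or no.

SE = σ/√n = 11/√27 = 2.1170
z = (x̄−μ₀)/SE = (25.11−27)/2.1170 = -0.8928
p-value (two-sided) = 0.37197
At α=0.05: p ≥ α → fail to reject H₀

reject H₀: no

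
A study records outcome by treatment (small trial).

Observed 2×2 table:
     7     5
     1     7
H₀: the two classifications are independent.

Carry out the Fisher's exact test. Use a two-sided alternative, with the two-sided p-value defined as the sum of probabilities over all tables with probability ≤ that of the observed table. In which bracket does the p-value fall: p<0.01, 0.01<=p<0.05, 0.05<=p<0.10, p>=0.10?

p-value bracket: 0.05<=p<0.10

Margins: r₁=12, r₂=8, c₁=8, c₂=12, n=20
p_obs = C(12,7)·C(8,1)/C(20,8); sum pmf over tables with pmf ≤ p_obs
p-value (two-sided) = 0.06967
→ bracket: 0.05<=p<0.10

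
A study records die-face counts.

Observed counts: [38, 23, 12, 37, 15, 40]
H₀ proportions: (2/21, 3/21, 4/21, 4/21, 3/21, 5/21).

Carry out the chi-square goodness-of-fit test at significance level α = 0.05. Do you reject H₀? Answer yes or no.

n = 165; E_i = n·p_i = [15.71, 23.57, 31.43, 31.43, 23.57, 39.29]
χ² = (38−15.71)²/15.71 + (23−23.57)²/23.57 + (12−31.43)²/31.43 + (37−31.43)²/31.43 + (15−23.57)²/23.57 + (40−39.29)²/39.29 = 47.7470
df = 5
p-value (upper-tail) = 0.00000
At α=0.05: p < α → reject H₀

reject H₀: yes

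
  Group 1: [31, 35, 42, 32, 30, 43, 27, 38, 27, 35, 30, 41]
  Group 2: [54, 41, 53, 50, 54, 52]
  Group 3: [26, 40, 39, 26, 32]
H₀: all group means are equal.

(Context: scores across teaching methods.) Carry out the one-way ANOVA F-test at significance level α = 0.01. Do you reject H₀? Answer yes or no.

Group means [34.25, 50.67, 32.60], grand mean 38.174
SSB = Σnᵢ(x̄ᵢ−x̄)² = 1276.521; SSW = ΣΣ(x−x̄ᵢ)² = 660.783
MSB = 1276.521/2 = 638.2605; MSW = 660.783/20 = 33.0392
F = MSB/MSW = 19.3183
df = (2, 20)
p-value (upper-tail) = 0.00002
At α=0.01: p < α → reject H₀

reject H₀: yes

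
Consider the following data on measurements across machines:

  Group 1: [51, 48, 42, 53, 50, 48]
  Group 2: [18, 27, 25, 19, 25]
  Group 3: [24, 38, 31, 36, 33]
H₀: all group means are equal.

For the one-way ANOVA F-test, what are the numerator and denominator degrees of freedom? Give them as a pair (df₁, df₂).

degrees of freedom = [2, 13]

k = 3 groups, N = 16 total
df = (k−1, N−k) = (3−1, 16−3) = (2, 13)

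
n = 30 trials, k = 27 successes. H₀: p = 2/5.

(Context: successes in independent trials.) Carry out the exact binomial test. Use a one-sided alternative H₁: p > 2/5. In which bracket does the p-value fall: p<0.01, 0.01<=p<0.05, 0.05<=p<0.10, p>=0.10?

p-value bracket: p<0.01

Exact binomial: n=30, k=27, p₀=2/5=0.4000
P(X≥27) from Σ C(n,i)·p₀^i·(1−p₀)^(n−i)
p-value (one-sided, H₁ greater) = 0.00000
→ bracket: p<0.01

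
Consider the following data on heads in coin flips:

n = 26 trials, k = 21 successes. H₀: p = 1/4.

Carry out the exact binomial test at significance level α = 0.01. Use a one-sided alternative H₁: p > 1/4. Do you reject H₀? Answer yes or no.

Exact binomial: n=26, k=21, p₀=1/4=0.2500
P(X≥21) from Σ C(n,i)·p₀^i·(1−p₀)^(n−i)
p-value (one-sided, H₁ greater) = 0.00000
At α=0.01: p < α → reject H₀

reject H₀: yes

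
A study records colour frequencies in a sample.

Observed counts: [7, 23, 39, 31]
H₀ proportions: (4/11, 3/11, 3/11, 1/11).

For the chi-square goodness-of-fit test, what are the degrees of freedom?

degrees of freedom = 3

df = k − 1 = 4 − 1 = 3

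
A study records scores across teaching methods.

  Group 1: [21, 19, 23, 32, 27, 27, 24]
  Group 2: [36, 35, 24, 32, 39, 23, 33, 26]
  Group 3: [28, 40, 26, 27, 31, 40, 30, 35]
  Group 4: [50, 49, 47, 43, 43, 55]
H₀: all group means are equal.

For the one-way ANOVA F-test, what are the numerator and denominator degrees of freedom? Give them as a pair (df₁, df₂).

degrees of freedom = [3, 25]

k = 4 groups, N = 29 total
df = (k−1, N−k) = (4−1, 29−4) = (3, 25)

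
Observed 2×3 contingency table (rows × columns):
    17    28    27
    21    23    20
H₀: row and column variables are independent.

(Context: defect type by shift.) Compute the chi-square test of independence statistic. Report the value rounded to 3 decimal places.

test statistic = 1.488

Row totals [72, 64], col totals [38, 51, 47], n=136
χ² = (17−20.12)²/20.12 + (28−27.00)²/27.00 + (27−24.88)²/24.88 + (21−17.88)²/17.88 + (23−24.00)²/24.00 + (20−22.12)²/22.12 = 1.4884
df = 2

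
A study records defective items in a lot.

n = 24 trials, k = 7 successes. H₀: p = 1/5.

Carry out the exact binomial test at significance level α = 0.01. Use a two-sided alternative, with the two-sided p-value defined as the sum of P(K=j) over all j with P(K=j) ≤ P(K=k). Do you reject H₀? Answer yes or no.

Exact binomial: n=24, k=7, p₀=1/5=0.2000
P(X=j) = C(n,j)·p₀^j·(1−p₀)^(n−j); p = Σ P(X=j) over j with P(X=j) ≤ P(X=7)
p-value (two-sided) = 0.30345
At α=0.01: p ≥ α → fail to reject H₀

reject H₀: no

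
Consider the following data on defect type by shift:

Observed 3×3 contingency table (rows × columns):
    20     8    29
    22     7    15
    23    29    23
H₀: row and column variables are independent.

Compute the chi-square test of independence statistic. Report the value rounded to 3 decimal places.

test statistic = 16.402

Row totals [57, 44, 75], col totals [65, 44, 67], n=176
χ² = (20−21.05)²/21.05 + (8−14.25)²/14.25 + (29−21.70)²/21.70 + (22−16.25)²/16.25 + (7−11.00)²/11.00 + (15−16.75)²/16.75 + (23−27.70)²/27.70 + (29−18.75)²/18.75 + (23−28.55)²/28.55 = 16.4021
df = 4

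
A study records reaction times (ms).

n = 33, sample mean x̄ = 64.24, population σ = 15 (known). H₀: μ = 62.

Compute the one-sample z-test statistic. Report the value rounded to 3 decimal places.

SE = σ/√n = 15/√33 = 2.6112
z = (x̄−μ₀)/SE = (64.24−62)/2.6112 = 0.8579

test statistic = 0.858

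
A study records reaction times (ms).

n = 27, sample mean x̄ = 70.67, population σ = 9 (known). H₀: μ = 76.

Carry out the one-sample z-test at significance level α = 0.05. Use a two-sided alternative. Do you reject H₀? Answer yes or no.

SE = σ/√n = 9/√27 = 1.7321
z = (x̄−μ₀)/SE = (70.67−76)/1.7321 = -3.0773
p-value (two-sided) = 0.00209
At α=0.05: p < α → reject H₀

reject H₀: yes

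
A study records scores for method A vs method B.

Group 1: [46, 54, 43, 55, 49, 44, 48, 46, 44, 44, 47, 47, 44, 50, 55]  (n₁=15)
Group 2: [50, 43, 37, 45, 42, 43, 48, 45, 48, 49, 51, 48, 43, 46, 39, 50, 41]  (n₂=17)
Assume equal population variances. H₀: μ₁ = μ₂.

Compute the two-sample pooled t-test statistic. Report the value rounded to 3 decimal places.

x̄₁=47.733, s₁=4.114, n₁=15
x̄₂=45.176, s₂=4.081, n₂=17
s_p² = [14·4.114² + 16·4.081²]/30 = 16.7801
SE = √(s_p²·(1/15+1/17)) = 1.4511
t = (47.733−45.176)/1.4511 = 1.7620
df = 30

test statistic = 1.762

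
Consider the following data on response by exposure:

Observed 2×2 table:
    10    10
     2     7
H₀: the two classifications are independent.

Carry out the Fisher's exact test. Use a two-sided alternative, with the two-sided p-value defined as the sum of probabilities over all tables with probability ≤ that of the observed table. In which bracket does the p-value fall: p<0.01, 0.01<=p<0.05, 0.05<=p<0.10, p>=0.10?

p-value bracket: p>=0.10

Margins: r₁=20, r₂=9, c₁=12, c₂=17, n=29
p_obs = C(20,10)·C(9,2)/C(29,12); sum pmf over tables with pmf ≤ p_obs
p-value (two-sided) = 0.23408
→ bracket: p>=0.10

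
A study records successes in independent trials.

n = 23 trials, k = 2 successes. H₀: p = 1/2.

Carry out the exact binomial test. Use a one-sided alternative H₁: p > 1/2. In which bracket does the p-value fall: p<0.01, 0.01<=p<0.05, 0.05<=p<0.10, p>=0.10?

p-value bracket: p>=0.10

Exact binomial: n=23, k=2, p₀=1/2=0.5000
P(X≥2) from Σ C(n,i)·p₀^i·(1−p₀)^(n−i)
p-value (one-sided, H₁ greater) = 1.00000
→ bracket: p>=0.10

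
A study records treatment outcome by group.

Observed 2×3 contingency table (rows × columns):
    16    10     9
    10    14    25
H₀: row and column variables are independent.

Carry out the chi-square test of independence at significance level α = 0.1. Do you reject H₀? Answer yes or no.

Row totals [35, 49], col totals [26, 24, 34], n=84
χ² = (16−10.83)²/10.83 + (10−10.00)²/10.00 + (9−14.17)²/14.17 + (10−15.17)²/15.17 + (14−14.00)²/14.00 + (25−19.83)²/19.83 = 7.4544
df = 2
p-value (upper-tail) = 0.02406
At α=0.1: p < α → reject H₀

reject H₀: yes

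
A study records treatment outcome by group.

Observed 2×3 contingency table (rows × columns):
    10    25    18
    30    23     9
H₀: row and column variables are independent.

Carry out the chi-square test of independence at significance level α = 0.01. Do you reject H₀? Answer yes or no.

reject H₀: yes

Row totals [53, 62], col totals [40, 48, 27], n=115
χ² = (10−18.43)²/18.43 + (25−22.12)²/22.12 + (18−12.44)²/12.44 + (30−21.57)²/21.57 + (23−25.88)²/25.88 + (9−14.56)²/14.56 = 12.4553
df = 2
p-value (upper-tail) = 0.00197
At α=0.01: p < α → reject H₀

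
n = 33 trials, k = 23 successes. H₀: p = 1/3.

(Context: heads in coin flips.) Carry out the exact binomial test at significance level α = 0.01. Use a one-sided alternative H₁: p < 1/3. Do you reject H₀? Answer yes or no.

reject H₀: no

Exact binomial: n=33, k=23, p₀=1/3=0.3333
P(X≤23) from Σ C(n,i)·p₀^i·(1−p₀)^(n−i)
p-value (one-sided, H₁ less) = 1.00000
At α=0.01: p ≥ α → fail to reject H₀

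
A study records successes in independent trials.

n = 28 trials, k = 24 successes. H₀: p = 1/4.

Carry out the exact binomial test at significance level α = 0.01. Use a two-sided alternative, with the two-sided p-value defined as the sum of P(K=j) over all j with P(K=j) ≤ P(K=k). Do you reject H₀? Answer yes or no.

reject H₀: yes

Exact binomial: n=28, k=24, p₀=1/4=0.2500
P(X=j) = C(n,j)·p₀^j·(1−p₀)^(n−j); p = Σ P(X=j) over j with P(X=j) ≤ P(X=24)
p-value (two-sided) = 0.00000
At α=0.01: p < α → reject H₀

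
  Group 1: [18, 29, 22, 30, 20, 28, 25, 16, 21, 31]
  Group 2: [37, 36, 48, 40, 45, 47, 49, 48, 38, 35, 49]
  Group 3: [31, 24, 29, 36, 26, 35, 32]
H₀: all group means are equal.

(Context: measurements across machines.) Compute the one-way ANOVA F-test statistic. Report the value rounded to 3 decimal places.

Group means [24.00, 42.91, 30.43], grand mean 33.036
SSB = Σnᵢ(x̄ᵢ−x̄)² = 1936.341; SSW = ΣΣ(x−x̄ᵢ)² = 698.623
MSB = 1936.341/2 = 968.1705; MSW = 698.623/25 = 27.9449
F = MSB/MSW = 34.6457
df = (2, 25)

test statistic = 34.646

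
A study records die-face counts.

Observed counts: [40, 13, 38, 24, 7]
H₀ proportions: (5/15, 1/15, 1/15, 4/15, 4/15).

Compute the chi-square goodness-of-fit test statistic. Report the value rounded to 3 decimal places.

n = 122; E_i = n·p_i = [40.67, 8.13, 8.13, 32.53, 32.53]
χ² = (40−40.67)²/40.67 + (13−8.13)²/8.13 + (38−8.13)²/8.13 + (24−32.53)²/32.53 + (7−32.53)²/32.53 = 134.8750
df = 4

test statistic = 134.875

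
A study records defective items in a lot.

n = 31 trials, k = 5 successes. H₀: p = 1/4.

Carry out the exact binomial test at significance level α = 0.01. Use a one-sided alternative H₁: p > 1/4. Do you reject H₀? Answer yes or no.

Exact binomial: n=31, k=5, p₀=1/4=0.2500
P(X≥5) from Σ C(n,i)·p₀^i·(1−p₀)^(n−i)
p-value (one-sided, H₁ greater) = 0.91724
At α=0.01: p ≥ α → fail to reject H₀

reject H₀: no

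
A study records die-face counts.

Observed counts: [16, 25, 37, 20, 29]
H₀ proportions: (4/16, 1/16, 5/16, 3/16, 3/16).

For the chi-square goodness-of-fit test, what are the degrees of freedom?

degrees of freedom = 4

df = k − 1 = 5 − 1 = 4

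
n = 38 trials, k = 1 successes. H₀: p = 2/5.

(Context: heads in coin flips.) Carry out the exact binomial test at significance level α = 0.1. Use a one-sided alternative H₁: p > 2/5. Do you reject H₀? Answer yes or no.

reject H₀: no

Exact binomial: n=38, k=1, p₀=2/5=0.4000
P(X≥1) from Σ C(n,i)·p₀^i·(1−p₀)^(n−i)
p-value (one-sided, H₁ greater) = 1.00000
At α=0.1: p ≥ α → fail to reject H₀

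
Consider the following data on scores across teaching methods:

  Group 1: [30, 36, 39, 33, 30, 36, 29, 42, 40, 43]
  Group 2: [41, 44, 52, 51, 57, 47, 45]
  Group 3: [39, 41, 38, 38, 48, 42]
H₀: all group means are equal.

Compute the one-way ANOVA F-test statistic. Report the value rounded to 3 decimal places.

test statistic = 12.740

Group means [35.80, 48.14, 41.00], grand mean 40.913
SSB = Σnᵢ(x̄ᵢ−x̄)² = 627.369; SSW = ΣΣ(x−x̄ᵢ)² = 492.457
MSB = 627.369/2 = 313.6845; MSW = 492.457/20 = 24.6229
F = MSB/MSW = 12.7396
df = (2, 20)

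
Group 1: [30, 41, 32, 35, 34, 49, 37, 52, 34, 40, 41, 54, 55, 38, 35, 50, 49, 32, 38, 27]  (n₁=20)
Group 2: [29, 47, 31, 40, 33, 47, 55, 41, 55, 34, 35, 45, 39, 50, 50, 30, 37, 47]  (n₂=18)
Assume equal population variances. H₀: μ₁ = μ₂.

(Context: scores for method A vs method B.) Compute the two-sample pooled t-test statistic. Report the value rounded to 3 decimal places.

x̄₁=40.150, s₁=8.475, n₁=20
x̄₂=41.389, s₂=8.438, n₂=18
s_p² = [19·8.475² + 17·8.438²]/36 = 71.5230
SE = √(s_p²·(1/20+1/18)) = 2.7477
t = (40.150−41.389)/2.7477 = -0.4509
df = 36

test statistic = -0.451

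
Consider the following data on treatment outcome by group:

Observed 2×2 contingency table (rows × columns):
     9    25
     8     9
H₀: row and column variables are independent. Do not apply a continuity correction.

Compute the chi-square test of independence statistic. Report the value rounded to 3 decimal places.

Row totals [34, 17], col totals [17, 34], n=51
χ² = (9−11.33)²/11.33 + (25−22.67)²/22.67 + (8−5.67)²/5.67 + (9−11.33)²/11.33 = 2.1618
df = 1

test statistic = 2.162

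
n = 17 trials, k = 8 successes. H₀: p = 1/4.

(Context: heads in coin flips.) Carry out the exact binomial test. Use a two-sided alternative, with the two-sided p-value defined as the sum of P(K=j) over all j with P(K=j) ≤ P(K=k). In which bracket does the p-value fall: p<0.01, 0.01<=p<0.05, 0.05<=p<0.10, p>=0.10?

p-value bracket: 0.01<=p<0.05

Exact binomial: n=17, k=8, p₀=1/4=0.2500
P(X=j) = C(n,j)·p₀^j·(1−p₀)^(n−j); p = Σ P(X=j) over j with P(X=j) ≤ P(X=8)
p-value (two-sided) = 0.04775
→ bracket: 0.01<=p<0.05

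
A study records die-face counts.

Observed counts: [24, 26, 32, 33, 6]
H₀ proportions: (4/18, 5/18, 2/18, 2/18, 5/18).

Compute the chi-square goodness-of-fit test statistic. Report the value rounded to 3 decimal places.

n = 121; E_i = n·p_i = [26.89, 33.61, 13.44, 13.44, 33.61]
χ² = (24−26.89)²/26.89 + (26−33.61)²/33.61 + (32−13.44)²/13.44 + (33−13.44)²/13.44 + (6−33.61)²/33.61 = 78.7702
df = 4

test statistic = 78.770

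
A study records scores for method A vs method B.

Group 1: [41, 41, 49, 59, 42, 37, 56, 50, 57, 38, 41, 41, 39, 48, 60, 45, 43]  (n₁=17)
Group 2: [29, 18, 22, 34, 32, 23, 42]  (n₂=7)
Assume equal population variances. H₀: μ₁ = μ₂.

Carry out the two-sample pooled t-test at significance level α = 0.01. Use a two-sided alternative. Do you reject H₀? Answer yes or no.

reject H₀: yes

x̄₁=46.294, s₁=7.638, n₁=17
x̄₂=28.571, s₂=8.243, n₂=7
s_p² = [16·7.638² + 6·8.243²]/22 = 60.9656
SE = √(s_p²·(1/17+1/7)) = 3.5065
t = (46.294−28.571)/3.5065 = 5.0542
df = 22
p-value (two-sided) = 0.00005
At α=0.01: p < α → reject H₀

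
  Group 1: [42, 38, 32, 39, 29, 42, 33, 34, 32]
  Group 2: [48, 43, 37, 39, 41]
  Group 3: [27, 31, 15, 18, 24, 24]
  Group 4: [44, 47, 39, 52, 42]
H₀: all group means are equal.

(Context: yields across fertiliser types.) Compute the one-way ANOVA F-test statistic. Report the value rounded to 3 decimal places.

Group means [35.67, 41.60, 23.17, 44.80], grand mean 35.680
SSB = Σnᵢ(x̄ᵢ−x̄)² = 1530.607; SSW = ΣΣ(x−x̄ᵢ)² = 518.833
MSB = 1530.607/3 = 510.2022; MSW = 518.833/21 = 24.7063
F = MSB/MSW = 20.6507
df = (3, 21)

test statistic = 20.651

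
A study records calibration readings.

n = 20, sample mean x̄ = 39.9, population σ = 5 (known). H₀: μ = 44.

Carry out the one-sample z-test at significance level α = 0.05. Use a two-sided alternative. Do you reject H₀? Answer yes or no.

reject H₀: yes

SE = σ/√n = 5/√20 = 1.1180
z = (x̄−μ₀)/SE = (39.9−44)/1.1180 = -3.6672
p-value (two-sided) = 0.00025
At α=0.05: p < α → reject H₀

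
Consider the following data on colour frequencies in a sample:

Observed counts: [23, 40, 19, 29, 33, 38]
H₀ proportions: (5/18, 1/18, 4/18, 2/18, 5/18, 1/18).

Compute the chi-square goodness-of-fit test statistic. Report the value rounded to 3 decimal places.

test statistic = 201.573

n = 182; E_i = n·p_i = [50.56, 10.11, 40.44, 20.22, 50.56, 10.11]
χ² = (23−50.56)²/50.56 + (40−10.11)²/10.11 + (19−40.44)²/40.44 + (29−20.22)²/20.22 + (33−50.56)²/50.56 + (38−10.11)²/10.11 = 201.5731
df = 5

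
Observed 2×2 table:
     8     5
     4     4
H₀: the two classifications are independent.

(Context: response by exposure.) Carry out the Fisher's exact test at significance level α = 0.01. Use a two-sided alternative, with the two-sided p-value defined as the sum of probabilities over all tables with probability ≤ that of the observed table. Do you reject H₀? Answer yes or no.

reject H₀: no

Margins: r₁=13, r₂=8, c₁=12, c₂=9, n=21
p_obs = C(13,8)·C(8,4)/C(21,12); sum pmf over tables with pmf ≤ p_obs
p-value (two-sided) = 0.67307
At α=0.01: p ≥ α → fail to reject H₀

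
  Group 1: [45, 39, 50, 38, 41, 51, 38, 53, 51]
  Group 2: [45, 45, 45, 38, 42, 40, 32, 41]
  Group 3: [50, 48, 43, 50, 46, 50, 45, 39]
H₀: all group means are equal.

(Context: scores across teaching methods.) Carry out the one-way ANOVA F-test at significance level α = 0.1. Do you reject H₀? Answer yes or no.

Group means [45.11, 41.00, 46.38], grand mean 44.200
SSB = Σnᵢ(x̄ᵢ−x̄)² = 127.236; SSW = ΣΣ(x−x̄ᵢ)² = 560.764
MSB = 127.236/2 = 63.6181; MSW = 560.764/22 = 25.4893
F = MSB/MSW = 2.4959
df = (2, 22)
p-value (upper-tail) = 0.10546
At α=0.1: p ≥ α → fail to reject H₀

reject H₀: no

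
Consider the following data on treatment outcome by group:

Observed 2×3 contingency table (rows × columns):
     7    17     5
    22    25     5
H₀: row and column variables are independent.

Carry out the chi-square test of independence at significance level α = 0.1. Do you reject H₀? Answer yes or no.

Row totals [29, 52], col totals [29, 42, 10], n=81
χ² = (7−10.38)²/10.38 + (17−15.04)²/15.04 + (5−3.58)²/3.58 + (22−18.62)²/18.62 + (25−26.96)²/26.96 + (5−6.42)²/6.42 = 2.9929
df = 2
p-value (upper-tail) = 0.22393
At α=0.1: p ≥ α → fail to reject H₀

reject H₀: no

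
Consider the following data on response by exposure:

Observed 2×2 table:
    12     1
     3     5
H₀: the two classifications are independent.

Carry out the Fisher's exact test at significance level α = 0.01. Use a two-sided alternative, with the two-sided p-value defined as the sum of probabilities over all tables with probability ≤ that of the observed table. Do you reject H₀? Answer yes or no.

Margins: r₁=13, r₂=8, c₁=15, c₂=6, n=21
p_obs = C(13,12)·C(8,3)/C(21,15); sum pmf over tables with pmf ≤ p_obs
p-value (two-sided) = 0.01393
At α=0.01: p ≥ α → fail to reject H₀

reject H₀: no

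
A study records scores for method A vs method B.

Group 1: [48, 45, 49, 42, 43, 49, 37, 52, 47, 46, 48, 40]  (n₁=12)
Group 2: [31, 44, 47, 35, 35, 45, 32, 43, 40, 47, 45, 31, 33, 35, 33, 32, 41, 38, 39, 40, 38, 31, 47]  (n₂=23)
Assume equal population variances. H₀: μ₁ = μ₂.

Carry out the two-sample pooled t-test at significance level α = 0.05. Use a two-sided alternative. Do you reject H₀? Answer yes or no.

reject H₀: yes

x̄₁=45.500, s₁=4.296, n₁=12
x̄₂=38.348, s₂=5.694, n₂=23
s_p² = [11·4.296² + 22·5.694²]/33 = 27.7642
SE = √(s_p²·(1/12+1/23)) = 1.8764
t = (45.500−38.348)/1.8764 = 3.8117
df = 33
p-value (two-sided) = 0.00057
At α=0.05: p < α → reject H₀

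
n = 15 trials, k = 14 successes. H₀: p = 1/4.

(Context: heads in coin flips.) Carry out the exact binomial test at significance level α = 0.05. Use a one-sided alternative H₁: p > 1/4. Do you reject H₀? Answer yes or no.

Exact binomial: n=15, k=14, p₀=1/4=0.2500
P(X≥14) from Σ C(n,i)·p₀^i·(1−p₀)^(n−i)
p-value (one-sided, H₁ greater) = 0.00000
At α=0.05: p < α → reject H₀

reject H₀: yes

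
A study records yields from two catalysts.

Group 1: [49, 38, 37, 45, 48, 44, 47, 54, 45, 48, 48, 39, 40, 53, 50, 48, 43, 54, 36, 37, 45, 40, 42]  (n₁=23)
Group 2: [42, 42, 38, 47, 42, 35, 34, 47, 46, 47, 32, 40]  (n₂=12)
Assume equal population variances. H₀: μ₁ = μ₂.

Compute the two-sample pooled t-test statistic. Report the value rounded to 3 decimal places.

x̄₁=44.783, s₁=5.493, n₁=23
x̄₂=41.000, s₂=5.326, n₂=12
s_p² = [22·5.493² + 11·5.326²]/33 = 29.5731
SE = √(s_p²·(1/23+1/12)) = 1.9365
t = (44.783−41.000)/1.9365 = 1.9533
df = 33

test statistic = 1.953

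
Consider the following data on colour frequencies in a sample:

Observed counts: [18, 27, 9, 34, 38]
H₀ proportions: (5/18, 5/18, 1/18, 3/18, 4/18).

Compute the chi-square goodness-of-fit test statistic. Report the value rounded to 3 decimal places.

n = 126; E_i = n·p_i = [35.00, 35.00, 7.00, 21.00, 28.00]
χ² = (18−35.00)²/35.00 + (27−35.00)²/35.00 + (9−7.00)²/7.00 + (34−21.00)²/21.00 + (38−28.00)²/28.00 = 22.2762
df = 4

test statistic = 22.276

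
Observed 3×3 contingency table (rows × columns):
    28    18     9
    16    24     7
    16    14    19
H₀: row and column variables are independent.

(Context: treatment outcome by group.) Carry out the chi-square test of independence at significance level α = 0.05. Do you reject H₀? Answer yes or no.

Row totals [55, 47, 49], col totals [60, 56, 35], n=151
χ² = (28−21.85)²/21.85 + (18−20.40)²/20.40 + (9−12.75)²/12.75 + (16−18.68)²/18.68 + (24−17.43)²/17.43 + (7−10.89)²/10.89 + (16−19.47)²/19.47 + (14−18.17)²/18.17 + (19−11.36)²/11.36 = 14.0822
df = 4
p-value (upper-tail) = 0.00704
At α=0.05: p < α → reject H₀

reject H₀: yes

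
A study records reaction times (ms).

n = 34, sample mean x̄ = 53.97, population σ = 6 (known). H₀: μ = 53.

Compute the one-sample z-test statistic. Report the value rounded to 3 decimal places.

SE = σ/√n = 6/√34 = 1.0290
z = (x̄−μ₀)/SE = (53.97−53)/1.0290 = 0.9427

test statistic = 0.943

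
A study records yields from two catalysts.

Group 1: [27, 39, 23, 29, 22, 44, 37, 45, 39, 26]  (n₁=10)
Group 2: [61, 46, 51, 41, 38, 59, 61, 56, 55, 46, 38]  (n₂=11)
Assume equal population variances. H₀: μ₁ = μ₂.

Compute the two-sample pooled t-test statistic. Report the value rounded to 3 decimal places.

x̄₁=33.100, s₁=8.660, n₁=10
x̄₂=50.182, s₂=8.864, n₂=11
s_p² = [9·8.660² + 10·8.864²]/19 = 76.8703
SE = √(s_p²·(1/10+1/11)) = 3.8308
t = (33.100−50.182)/3.8308 = -4.4590
df = 19

test statistic = -4.459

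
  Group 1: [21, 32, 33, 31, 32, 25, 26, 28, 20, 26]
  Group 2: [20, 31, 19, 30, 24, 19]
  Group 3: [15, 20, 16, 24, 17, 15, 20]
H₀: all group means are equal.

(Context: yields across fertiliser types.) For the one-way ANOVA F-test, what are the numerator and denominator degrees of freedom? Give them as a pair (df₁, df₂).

degrees of freedom = [2, 20]

k = 3 groups, N = 23 total
df = (k−1, N−k) = (3−1, 23−3) = (2, 20)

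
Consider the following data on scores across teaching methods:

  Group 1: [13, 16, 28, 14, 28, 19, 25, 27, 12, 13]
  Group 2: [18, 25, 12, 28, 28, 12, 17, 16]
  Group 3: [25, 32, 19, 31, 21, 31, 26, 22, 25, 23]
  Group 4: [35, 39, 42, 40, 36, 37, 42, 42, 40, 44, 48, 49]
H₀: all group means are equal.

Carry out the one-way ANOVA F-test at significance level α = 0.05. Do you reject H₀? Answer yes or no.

Group means [19.50, 19.50, 25.50, 41.17], grand mean 27.500
SSB = Σnᵢ(x̄ᵢ−x̄)² = 3433.333; SSW = ΣΣ(x−x̄ᵢ)² = 1114.667
MSB = 3433.333/3 = 1144.4444; MSW = 1114.667/36 = 30.9630
F = MSB/MSW = 36.9617
df = (3, 36)
p-value (upper-tail) = 0.00000
At α=0.05: p < α → reject H₀

reject H₀: yes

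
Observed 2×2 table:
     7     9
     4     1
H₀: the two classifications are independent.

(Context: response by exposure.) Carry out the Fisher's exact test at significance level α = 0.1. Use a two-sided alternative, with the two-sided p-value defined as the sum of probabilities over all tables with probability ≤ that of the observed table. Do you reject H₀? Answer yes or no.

Margins: r₁=16, r₂=5, c₁=11, c₂=10, n=21
p_obs = C(16,7)·C(5,4)/C(21,11); sum pmf over tables with pmf ≤ p_obs
p-value (two-sided) = 0.31078
At α=0.1: p ≥ α → fail to reject H₀

reject H₀: no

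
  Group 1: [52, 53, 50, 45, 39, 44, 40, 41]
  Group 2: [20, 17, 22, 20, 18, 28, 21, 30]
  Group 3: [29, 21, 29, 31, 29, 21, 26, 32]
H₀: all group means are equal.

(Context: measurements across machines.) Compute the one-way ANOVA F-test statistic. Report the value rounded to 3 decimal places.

Group means [45.50, 22.00, 27.25], grand mean 31.583
SSB = Σnᵢ(x̄ᵢ−x̄)² = 2434.333; SSW = ΣΣ(x−x̄ᵢ)² = 489.500
MSB = 2434.333/2 = 1217.1667; MSW = 489.500/21 = 23.3095
F = MSB/MSW = 52.2176
df = (2, 21)

test statistic = 52.218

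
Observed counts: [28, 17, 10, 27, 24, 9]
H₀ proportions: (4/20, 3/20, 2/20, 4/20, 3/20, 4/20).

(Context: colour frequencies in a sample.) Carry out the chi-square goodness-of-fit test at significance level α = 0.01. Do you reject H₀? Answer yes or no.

reject H₀: no

n = 115; E_i = n·p_i = [23.00, 17.25, 11.50, 23.00, 17.25, 23.00]
χ² = (28−23.00)²/23.00 + (17−17.25)²/17.25 + (10−11.50)²/11.50 + (27−23.00)²/23.00 + (24−17.25)²/17.25 + (9−23.00)²/23.00 = 13.1449
df = 5
p-value (upper-tail) = 0.02206
At α=0.01: p ≥ α → fail to reject H₀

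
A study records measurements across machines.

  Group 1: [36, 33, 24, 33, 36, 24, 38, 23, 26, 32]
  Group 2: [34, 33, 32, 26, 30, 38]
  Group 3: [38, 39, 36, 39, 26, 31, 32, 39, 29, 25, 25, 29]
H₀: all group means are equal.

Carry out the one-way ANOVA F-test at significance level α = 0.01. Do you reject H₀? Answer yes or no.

Group means [30.50, 32.17, 32.33], grand mean 31.643
SSB = Σnᵢ(x̄ᵢ−x̄)² = 20.429; SSW = ΣΣ(x−x̄ᵢ)² = 724.000
MSB = 20.429/2 = 10.2143; MSW = 724.000/25 = 28.9600
F = MSB/MSW = 0.3527
df = (2, 25)
p-value (upper-tail) = 0.70623
At α=0.01: p ≥ α → fail to reject H₀

reject H₀: no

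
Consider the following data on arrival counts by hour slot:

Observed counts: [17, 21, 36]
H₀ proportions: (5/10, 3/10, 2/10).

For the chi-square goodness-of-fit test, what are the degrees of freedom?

degrees of freedom = 2

df = k − 1 = 3 − 1 = 2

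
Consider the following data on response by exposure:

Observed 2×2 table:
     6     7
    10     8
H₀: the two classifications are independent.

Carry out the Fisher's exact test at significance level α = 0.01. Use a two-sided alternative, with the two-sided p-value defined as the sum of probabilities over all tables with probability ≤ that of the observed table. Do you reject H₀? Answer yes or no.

Margins: r₁=13, r₂=18, c₁=16, c₂=15, n=31
p_obs = C(13,6)·C(18,10)/C(31,16); sum pmf over tables with pmf ≤ p_obs
p-value (two-sided) = 0.72239
At α=0.01: p ≥ α → fail to reject H₀

reject H₀: no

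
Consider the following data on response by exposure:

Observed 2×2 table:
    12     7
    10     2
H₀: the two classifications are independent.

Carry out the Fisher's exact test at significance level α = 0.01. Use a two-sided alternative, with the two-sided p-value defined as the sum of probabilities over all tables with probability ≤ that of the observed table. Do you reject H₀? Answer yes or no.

reject H₀: no

Margins: r₁=19, r₂=12, c₁=22, c₂=9, n=31
p_obs = C(19,12)·C(12,10)/C(31,22); sum pmf over tables with pmf ≤ p_obs
p-value (two-sided) = 0.41841
At α=0.01: p ≥ α → fail to reject H₀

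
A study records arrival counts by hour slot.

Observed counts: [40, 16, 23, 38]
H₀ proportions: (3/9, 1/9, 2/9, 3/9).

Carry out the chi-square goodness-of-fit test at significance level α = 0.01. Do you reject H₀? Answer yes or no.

n = 117; E_i = n·p_i = [39.00, 13.00, 26.00, 39.00]
χ² = (40−39.00)²/39.00 + (16−13.00)²/13.00 + (23−26.00)²/26.00 + (38−39.00)²/39.00 = 1.0897
df = 3
p-value (upper-tail) = 0.77955
At α=0.01: p ≥ α → fail to reject H₀

reject H₀: no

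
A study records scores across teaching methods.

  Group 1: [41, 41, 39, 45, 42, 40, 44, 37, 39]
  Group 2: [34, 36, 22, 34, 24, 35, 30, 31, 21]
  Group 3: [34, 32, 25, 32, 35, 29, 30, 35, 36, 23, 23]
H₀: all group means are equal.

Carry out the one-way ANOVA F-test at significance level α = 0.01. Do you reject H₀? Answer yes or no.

reject H₀: yes

Group means [40.89, 29.67, 30.36], grand mean 33.414
SSB = Σnᵢ(x̄ᵢ−x̄)² = 731.600; SSW = ΣΣ(x−x̄ᵢ)² = 557.434
MSB = 731.600/2 = 365.8001; MSW = 557.434/26 = 21.4398
F = MSB/MSW = 17.0617
df = (2, 26)
p-value (upper-tail) = 0.00002
At α=0.01: p < α → reject H₀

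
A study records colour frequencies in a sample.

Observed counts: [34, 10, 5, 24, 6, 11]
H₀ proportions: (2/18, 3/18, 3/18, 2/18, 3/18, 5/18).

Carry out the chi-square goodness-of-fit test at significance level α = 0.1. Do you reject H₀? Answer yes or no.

n = 90; E_i = n·p_i = [10.00, 15.00, 15.00, 10.00, 15.00, 25.00]
χ² = (34−10.00)²/10.00 + (10−15.00)²/15.00 + (5−15.00)²/15.00 + (24−10.00)²/10.00 + (6−15.00)²/15.00 + (11−25.00)²/25.00 = 98.7733
df = 5
p-value (upper-tail) = 0.00000
At α=0.1: p < α → reject H₀

reject H₀: yes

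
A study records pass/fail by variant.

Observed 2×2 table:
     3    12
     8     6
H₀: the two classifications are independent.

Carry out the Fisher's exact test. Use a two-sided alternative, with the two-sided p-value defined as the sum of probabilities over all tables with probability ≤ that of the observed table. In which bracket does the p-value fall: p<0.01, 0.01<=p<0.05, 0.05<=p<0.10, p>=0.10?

p-value bracket: 0.05<=p<0.10

Margins: r₁=15, r₂=14, c₁=11, c₂=18, n=29
p_obs = C(15,3)·C(14,8)/C(29,11); sum pmf over tables with pmf ≤ p_obs
p-value (two-sided) = 0.06043
→ bracket: 0.05<=p<0.10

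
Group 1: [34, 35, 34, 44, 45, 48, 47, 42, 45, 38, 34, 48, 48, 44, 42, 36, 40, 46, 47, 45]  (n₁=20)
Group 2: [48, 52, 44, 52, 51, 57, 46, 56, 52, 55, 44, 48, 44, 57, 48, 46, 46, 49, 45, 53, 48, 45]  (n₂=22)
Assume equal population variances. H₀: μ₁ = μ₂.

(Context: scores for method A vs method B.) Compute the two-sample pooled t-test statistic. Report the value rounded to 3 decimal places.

test statistic = -4.954

x̄₁=42.100, s₁=5.160, n₁=20
x̄₂=49.364, s₂=4.337, n₂=22
s_p² = [19·5.160² + 21·4.337²]/40 = 22.5223
SE = √(s_p²·(1/20+1/22)) = 1.4662
t = (42.100−49.364)/1.4662 = -4.9539
df = 40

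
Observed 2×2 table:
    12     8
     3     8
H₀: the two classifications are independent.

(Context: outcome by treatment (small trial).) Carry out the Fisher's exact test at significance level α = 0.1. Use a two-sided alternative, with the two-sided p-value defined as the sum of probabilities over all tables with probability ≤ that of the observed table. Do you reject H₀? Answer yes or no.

Margins: r₁=20, r₂=11, c₁=15, c₂=16, n=31
p_obs = C(20,12)·C(11,3)/C(31,15); sum pmf over tables with pmf ≤ p_obs
p-value (two-sided) = 0.13505
At α=0.1: p ≥ α → fail to reject H₀

reject H₀: no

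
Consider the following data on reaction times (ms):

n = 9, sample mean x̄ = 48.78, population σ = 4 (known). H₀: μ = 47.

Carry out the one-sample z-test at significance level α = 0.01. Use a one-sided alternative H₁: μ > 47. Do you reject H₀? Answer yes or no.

reject H₀: no

SE = σ/√n = 4/√9 = 1.3333
z = (x̄−μ₀)/SE = (48.78−47)/1.3333 = 1.3350
p-value (one-sided, H₁ greater) = 0.09094
At α=0.01: p ≥ α → fail to reject H₀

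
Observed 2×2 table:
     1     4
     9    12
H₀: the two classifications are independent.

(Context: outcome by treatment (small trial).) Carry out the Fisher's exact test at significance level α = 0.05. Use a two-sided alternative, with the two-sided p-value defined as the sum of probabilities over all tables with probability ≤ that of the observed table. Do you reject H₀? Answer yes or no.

Margins: r₁=5, r₂=21, c₁=10, c₂=16, n=26
p_obs = C(5,1)·C(21,9)/C(26,10); sum pmf over tables with pmf ≤ p_obs
p-value (two-sided) = 0.61690
At α=0.05: p ≥ α → fail to reject H₀

reject H₀: no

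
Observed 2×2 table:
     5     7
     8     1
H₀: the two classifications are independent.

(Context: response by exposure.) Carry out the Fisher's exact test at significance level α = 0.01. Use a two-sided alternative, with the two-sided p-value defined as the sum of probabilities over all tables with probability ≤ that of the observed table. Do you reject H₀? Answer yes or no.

reject H₀: no

Margins: r₁=12, r₂=9, c₁=13, c₂=8, n=21
p_obs = C(12,5)·C(9,8)/C(21,13); sum pmf over tables with pmf ≤ p_obs
p-value (two-sided) = 0.06687
At α=0.01: p ≥ α → fail to reject H₀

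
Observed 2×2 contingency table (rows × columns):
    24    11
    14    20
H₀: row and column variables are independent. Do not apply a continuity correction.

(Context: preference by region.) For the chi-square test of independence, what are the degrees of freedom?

df = (r−1)(c−1) = (2−1)·(2−1) = 1

degrees of freedom = 1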